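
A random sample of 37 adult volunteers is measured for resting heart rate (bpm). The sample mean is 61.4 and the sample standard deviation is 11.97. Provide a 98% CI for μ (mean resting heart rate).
(56.61, 66.19)

t-interval (σ unknown):
df = n - 1 = 36
t* = 2.434 for 98% confidence

Margin of error = t* · s/√n = 2.434 · 11.97/√37 = 4.79

CI: (56.61, 66.19)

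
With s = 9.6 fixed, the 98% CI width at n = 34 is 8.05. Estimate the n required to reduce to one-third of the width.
n ≈ 306

CI width ∝ 1/√n
To reduce width by factor 3, need √n to grow by 3 → need 3² = 9 times as many samples.

Current: n = 34, width = 8.05
New: n = 306, width ≈ 2.57

Width reduced by factor of 8.05/2.57 = 3.13.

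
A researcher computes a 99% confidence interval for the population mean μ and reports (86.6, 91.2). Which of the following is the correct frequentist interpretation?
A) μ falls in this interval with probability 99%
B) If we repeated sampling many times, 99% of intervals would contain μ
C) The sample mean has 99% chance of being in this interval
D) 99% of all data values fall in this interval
B

A) Wrong — μ is fixed; the randomness lives in the interval, not in μ.
B) Correct — this is the frequentist long-run coverage interpretation.
C) Wrong — x̄ is observed and sits in the interval by construction.
D) Wrong — a CI is about the parameter μ, not individual data values.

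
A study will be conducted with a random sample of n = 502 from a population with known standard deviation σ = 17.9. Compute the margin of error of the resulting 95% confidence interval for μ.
Margin of error = 1.57

Margin of error = z* · σ/√n
= 1.960 · 17.9/√502
= 1.960 · 17.9/22.4054
= 1.57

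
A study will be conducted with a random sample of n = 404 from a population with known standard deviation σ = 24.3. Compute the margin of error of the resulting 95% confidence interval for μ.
Margin of error = 2.37

Margin of error = z* · σ/√n
= 1.960 · 24.3/√404
= 1.960 · 24.3/20.0998
= 2.37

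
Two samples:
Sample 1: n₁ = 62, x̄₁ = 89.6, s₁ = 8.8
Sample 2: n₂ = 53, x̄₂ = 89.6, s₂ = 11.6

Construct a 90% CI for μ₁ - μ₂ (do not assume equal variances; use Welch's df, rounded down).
(-3.23, 3.23)

Difference: x̄₁ - x̄₂ = 0.00
SE = √(s₁²/n₁ + s₂²/n₂) = √(8.8²/62 + 11.6²/53) = 1.9463
df = 95.95 → 95 (Welch–Satterthwaite, rounded down)
t* = 1.661

CI: 0.00 ± 1.661 · 1.9463 = 0.00 ± 3.23 = (-3.23, 3.23)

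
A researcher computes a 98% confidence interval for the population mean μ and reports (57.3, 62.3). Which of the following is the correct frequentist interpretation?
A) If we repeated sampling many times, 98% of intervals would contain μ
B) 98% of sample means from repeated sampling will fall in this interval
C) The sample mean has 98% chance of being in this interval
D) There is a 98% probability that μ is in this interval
A

A) Correct — this is the frequentist long-run coverage interpretation.
B) Wrong — coverage applies to intervals containing μ, not to future x̄ values.
C) Wrong — x̄ is observed and sits in the interval by construction.
D) Wrong — μ is fixed; the randomness lives in the interval, not in μ.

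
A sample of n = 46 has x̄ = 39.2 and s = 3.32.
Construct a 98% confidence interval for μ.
(38.02, 40.38)

t-interval (σ unknown):
df = n - 1 = 45
t* = 2.412 for 98% confidence

Margin of error = t* · s/√n = 2.412 · 3.32/√46 = 1.18

CI: (38.02, 40.38)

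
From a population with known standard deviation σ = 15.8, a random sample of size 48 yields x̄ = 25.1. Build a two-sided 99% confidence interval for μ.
(19.23, 30.97)

z-interval (σ known):
z* = 2.576 for 99% confidence

Margin of error = z* · σ/√n = 2.576 · 15.8/√48 = 5.87

CI: (25.1 - 5.87, 25.1 + 5.87) = (19.23, 30.97)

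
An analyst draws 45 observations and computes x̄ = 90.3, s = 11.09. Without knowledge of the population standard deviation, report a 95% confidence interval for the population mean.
(86.97, 93.63)

t-interval (σ unknown):
df = n - 1 = 44
t* = 2.015 for 95% confidence

Margin of error = t* · s/√n = 2.015 · 11.09/√45 = 3.33

CI: (86.97, 93.63)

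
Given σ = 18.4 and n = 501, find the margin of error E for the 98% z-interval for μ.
Margin of error = 1.91

Margin of error = z* · σ/√n
= 2.326 · 18.4/√501
= 2.326 · 18.4/22.3830
= 1.91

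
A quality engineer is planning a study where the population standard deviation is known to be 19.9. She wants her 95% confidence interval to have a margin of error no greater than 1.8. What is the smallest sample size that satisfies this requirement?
n ≥ 470

For margin E ≤ 1.8:
n ≥ (z* · σ / E)²
n ≥ (1.960 · 19.9 / 1.8)²
n ≥ 469.54

Minimum n = 470 (rounding up)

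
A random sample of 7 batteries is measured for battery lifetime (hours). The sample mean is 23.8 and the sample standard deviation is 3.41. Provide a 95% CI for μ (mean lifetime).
(20.65, 26.95)

t-interval (σ unknown):
df = n - 1 = 6
t* = 2.447 for 95% confidence

Margin of error = t* · s/√n = 2.447 · 3.41/√7 = 3.15

CI: (20.65, 26.95)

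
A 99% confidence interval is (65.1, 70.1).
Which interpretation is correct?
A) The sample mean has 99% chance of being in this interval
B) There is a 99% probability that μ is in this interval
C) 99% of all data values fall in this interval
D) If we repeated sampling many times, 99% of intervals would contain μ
D

A) Wrong — x̄ is observed and sits in the interval by construction.
B) Wrong — μ is fixed; the randomness lives in the interval, not in μ.
C) Wrong — a CI is about the parameter μ, not individual data values.
D) Correct — this is the frequentist long-run coverage interpretation.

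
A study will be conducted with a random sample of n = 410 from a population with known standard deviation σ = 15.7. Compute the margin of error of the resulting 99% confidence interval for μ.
Margin of error = 2.00

Margin of error = z* · σ/√n
= 2.576 · 15.7/√410
= 2.576 · 15.7/20.2485
= 2.00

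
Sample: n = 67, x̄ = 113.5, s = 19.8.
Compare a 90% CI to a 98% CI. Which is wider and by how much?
98% CI is wider by 3.46

df = 66
90% CI: t* = 1.668, (109.47, 117.53), width = 2 · t* · s/√n = 8.07
98% CI: t* = 2.384, (107.73, 119.27), width = 2 · t* · s/√n = 11.53

The 98% CI is wider by 11.53 - 8.07 = 3.46.
Higher confidence requires a wider interval.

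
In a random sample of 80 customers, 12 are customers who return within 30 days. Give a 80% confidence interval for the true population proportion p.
(0.099, 0.201)

Proportion CI:
p̂ = 12/80 = 0.15000
SE = √(p̂(1-p̂)/n) = √(0.15000 · 0.85000 / 80) = 0.03992

z* = 1.282
Margin = z* · SE = 1.282 · 0.03992 = 0.0512

CI: 0.15000 ± 0.0512 = (0.099, 0.201)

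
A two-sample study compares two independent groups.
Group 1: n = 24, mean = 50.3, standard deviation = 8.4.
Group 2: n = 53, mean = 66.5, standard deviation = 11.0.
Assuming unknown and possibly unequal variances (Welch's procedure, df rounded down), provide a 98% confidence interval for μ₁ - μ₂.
(-21.67, -10.73)

Difference: x̄₁ - x̄₂ = -16.20
SE = √(s₁²/n₁ + s₂²/n₂) = √(8.4²/24 + 11.0²/53) = 2.2854
df = 57.31 → 57 (Welch–Satterthwaite, rounded down)
t* = 2.394

CI: -16.20 ± 2.394 · 2.2854 = -16.20 ± 5.47 = (-21.67, -10.73)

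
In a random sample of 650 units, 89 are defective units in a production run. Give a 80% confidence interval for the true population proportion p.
(0.120, 0.154)

Proportion CI:
p̂ = 89/650 = 0.13692
SE = √(p̂(1-p̂)/n) = √(0.13692 · 0.86308 / 650) = 0.01348

z* = 1.282
Margin = z* · SE = 1.282 · 0.01348 = 0.0173

CI: 0.13692 ± 0.0173 = (0.120, 0.154)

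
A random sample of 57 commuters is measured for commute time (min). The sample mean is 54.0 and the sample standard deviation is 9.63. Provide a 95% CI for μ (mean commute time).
(51.45, 56.55)

t-interval (σ unknown):
df = n - 1 = 56
t* = 2.003 for 95% confidence

Margin of error = t* · s/√n = 2.003 · 9.63/√57 = 2.55

CI: (51.45, 56.55)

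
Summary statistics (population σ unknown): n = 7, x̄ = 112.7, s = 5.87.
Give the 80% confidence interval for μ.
(109.51, 115.89)

t-interval (σ unknown):
df = n - 1 = 6
t* = 1.440 for 80% confidence

Margin of error = t* · s/√n = 1.440 · 5.87/√7 = 3.19

CI: (109.51, 115.89)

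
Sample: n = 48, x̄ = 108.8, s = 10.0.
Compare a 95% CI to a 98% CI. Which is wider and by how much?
98% CI is wider by 1.14

df = 47
95% CI: t* = 2.012, (105.90, 111.70), width = 2 · t* · s/√n = 5.81
98% CI: t* = 2.408, (105.32, 112.28), width = 2 · t* · s/√n = 6.95

The 98% CI is wider by 6.95 - 5.81 = 1.14.
Higher confidence requires a wider interval.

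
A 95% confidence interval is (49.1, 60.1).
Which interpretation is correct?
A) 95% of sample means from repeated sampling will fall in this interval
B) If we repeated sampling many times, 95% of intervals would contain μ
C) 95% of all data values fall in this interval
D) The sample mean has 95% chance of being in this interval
B

A) Wrong — coverage applies to intervals containing μ, not to future x̄ values.
B) Correct — this is the frequentist long-run coverage interpretation.
C) Wrong — a CI is about the parameter μ, not individual data values.
D) Wrong — x̄ is observed and sits in the interval by construction.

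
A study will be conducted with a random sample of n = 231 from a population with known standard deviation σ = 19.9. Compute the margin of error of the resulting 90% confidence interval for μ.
Margin of error = 2.15

Margin of error = z* · σ/√n
= 1.645 · 19.9/√231
= 1.645 · 19.9/15.1987
= 2.15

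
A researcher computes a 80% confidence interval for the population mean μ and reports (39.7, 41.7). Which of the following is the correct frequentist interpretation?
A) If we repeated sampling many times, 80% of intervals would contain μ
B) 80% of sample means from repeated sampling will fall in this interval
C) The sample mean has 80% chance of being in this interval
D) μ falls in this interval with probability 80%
A

A) Correct — this is the frequentist long-run coverage interpretation.
B) Wrong — coverage applies to intervals containing μ, not to future x̄ values.
C) Wrong — x̄ is observed and sits in the interval by construction.
D) Wrong — μ is fixed; the randomness lives in the interval, not in μ.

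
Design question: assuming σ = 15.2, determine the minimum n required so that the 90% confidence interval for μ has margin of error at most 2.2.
n ≥ 130

For margin E ≤ 2.2:
n ≥ (z* · σ / E)²
n ≥ (1.645 · 15.2 / 2.2)²
n ≥ 129.17

Minimum n = 130 (rounding up)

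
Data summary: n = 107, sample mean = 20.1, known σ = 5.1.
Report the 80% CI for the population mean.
(19.47, 20.73)

z-interval (σ known):
z* = 1.282 for 80% confidence

Margin of error = z* · σ/√n = 1.282 · 5.1/√107 = 0.63

CI: (20.1 - 0.63, 20.1 + 0.63) = (19.47, 20.73)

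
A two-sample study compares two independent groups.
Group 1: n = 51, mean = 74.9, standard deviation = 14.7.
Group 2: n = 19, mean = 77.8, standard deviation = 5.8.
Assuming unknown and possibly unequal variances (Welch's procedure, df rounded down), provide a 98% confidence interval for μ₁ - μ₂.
(-8.74, 2.94)

Difference: x̄₁ - x̄₂ = -2.90
SE = √(s₁²/n₁ + s₂²/n₂) = √(14.7²/51 + 5.8²/19) = 2.4510
df = 67.69 → 67 (Welch–Satterthwaite, rounded down)
t* = 2.383

CI: -2.90 ± 2.383 · 2.4510 = -2.90 ± 5.84 = (-8.74, 2.94)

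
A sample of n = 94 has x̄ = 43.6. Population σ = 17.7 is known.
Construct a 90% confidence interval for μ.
(40.60, 46.60)

z-interval (σ known):
z* = 1.645 for 90% confidence

Margin of error = z* · σ/√n = 1.645 · 17.7/√94 = 3.00

CI: (43.6 - 3.00, 43.6 + 3.00) = (40.60, 46.60)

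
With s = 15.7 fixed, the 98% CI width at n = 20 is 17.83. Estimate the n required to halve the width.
n ≈ 80

CI width ∝ 1/√n
To reduce width by factor 2, need √n to grow by 2 → need 2² = 4 times as many samples.

Current: n = 20, width = 17.83
New: n = 80, width ≈ 8.33

Width reduced by factor of 17.83/8.33 = 2.14.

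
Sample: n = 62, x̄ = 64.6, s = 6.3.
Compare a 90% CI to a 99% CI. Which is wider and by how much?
99% CI is wider by 1.58

df = 61
90% CI: t* = 1.670, (63.26, 65.94), width = 2 · t* · s/√n = 2.67
99% CI: t* = 2.659, (62.47, 66.73), width = 2 · t* · s/√n = 4.25

The 99% CI is wider by 4.25 - 2.67 = 1.58.
Higher confidence requires a wider interval.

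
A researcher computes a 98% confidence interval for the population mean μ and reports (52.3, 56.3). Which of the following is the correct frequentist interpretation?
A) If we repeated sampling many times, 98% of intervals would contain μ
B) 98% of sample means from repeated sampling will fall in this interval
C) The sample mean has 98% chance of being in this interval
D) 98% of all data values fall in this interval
A

A) Correct — this is the frequentist long-run coverage interpretation.
B) Wrong — coverage applies to intervals containing μ, not to future x̄ values.
C) Wrong — x̄ is observed and sits in the interval by construction.
D) Wrong — a CI is about the parameter μ, not individual data values.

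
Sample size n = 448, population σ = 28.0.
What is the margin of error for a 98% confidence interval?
Margin of error = 3.08

Margin of error = z* · σ/√n
= 2.326 · 28.0/√448
= 2.326 · 28.0/21.1660
= 3.08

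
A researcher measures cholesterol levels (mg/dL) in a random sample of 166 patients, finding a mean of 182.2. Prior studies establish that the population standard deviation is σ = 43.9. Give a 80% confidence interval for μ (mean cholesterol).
(177.83, 186.57)

z-interval (σ known):
z* = 1.282 for 80% confidence

Margin of error = z* · σ/√n = 1.282 · 43.9/√166 = 4.37

CI: (182.2 - 4.37, 182.2 + 4.37) = (177.83, 186.57)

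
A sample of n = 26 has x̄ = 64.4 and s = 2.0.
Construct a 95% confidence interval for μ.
(63.59, 65.21)

t-interval (σ unknown):
df = n - 1 = 25
t* = 2.060 for 95% confidence

Margin of error = t* · s/√n = 2.060 · 2.0/√26 = 0.81

CI: (63.59, 65.21)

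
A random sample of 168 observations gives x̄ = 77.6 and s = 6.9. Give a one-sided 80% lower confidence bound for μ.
μ ≥ 77.15

Lower bound (one-sided):
t* = 0.844 (one-sided for 80%)
Lower bound = x̄ - t* · s/√n = 77.6 - 0.844 · 6.9/√168 = 77.15

We are 80% confident that μ ≥ 77.15.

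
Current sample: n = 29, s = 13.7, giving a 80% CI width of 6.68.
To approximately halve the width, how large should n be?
n ≈ 116

CI width ∝ 1/√n
To reduce width by factor 2, need √n to grow by 2 → need 2² = 4 times as many samples.

Current: n = 29, width = 6.68
New: n = 116, width ≈ 3.28

Width reduced by factor of 6.68/3.28 = 2.04.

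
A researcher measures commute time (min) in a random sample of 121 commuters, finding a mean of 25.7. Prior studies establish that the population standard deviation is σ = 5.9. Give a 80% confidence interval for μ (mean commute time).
(25.01, 26.39)

z-interval (σ known):
z* = 1.282 for 80% confidence

Margin of error = z* · σ/√n = 1.282 · 5.9/√121 = 0.69

CI: (25.7 - 0.69, 25.7 + 0.69) = (25.01, 26.39)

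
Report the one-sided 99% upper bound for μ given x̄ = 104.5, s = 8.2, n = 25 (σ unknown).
μ ≤ 108.59

Upper bound (one-sided):
t* = 2.492 (one-sided for 99%)
Upper bound = x̄ + t* · s/√n = 104.5 + 2.492 · 8.2/√25 = 108.59

We are 99% confident that μ ≤ 108.59.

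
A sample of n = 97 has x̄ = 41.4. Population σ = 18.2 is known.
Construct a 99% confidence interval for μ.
(36.64, 46.16)

z-interval (σ known):
z* = 2.576 for 99% confidence

Margin of error = z* · σ/√n = 2.576 · 18.2/√97 = 4.76

CI: (41.4 - 4.76, 41.4 + 4.76) = (36.64, 46.16)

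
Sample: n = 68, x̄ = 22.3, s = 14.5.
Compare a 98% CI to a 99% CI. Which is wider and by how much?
99% CI is wider by 0.94

df = 67
98% CI: t* = 2.383, (18.11, 26.49), width = 2 · t* · s/√n = 8.38
99% CI: t* = 2.651, (17.64, 26.96), width = 2 · t* · s/√n = 9.32

The 99% CI is wider by 9.32 - 8.38 = 0.94.
Higher confidence requires a wider interval.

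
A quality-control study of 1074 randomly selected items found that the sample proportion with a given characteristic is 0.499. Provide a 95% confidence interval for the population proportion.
(0.469, 0.529)

Proportion CI:
SE = √(p̂(1-p̂)/n) = √(0.499 · 0.501 / 1074) = 0.01526

z* = 1.960
Margin = z* · SE = 1.960 · 0.01526 = 0.0299

CI: 0.499 ± 0.0299 = (0.469, 0.529)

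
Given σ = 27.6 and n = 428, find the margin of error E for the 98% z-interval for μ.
Margin of error = 3.10

Margin of error = z* · σ/√n
= 2.326 · 27.6/√428
= 2.326 · 27.6/20.6882
= 3.10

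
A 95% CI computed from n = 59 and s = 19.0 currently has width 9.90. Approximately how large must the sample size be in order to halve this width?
n ≈ 236

CI width ∝ 1/√n
To reduce width by factor 2, need √n to grow by 2 → need 2² = 4 times as many samples.

Current: n = 59, width = 9.90
New: n = 236, width ≈ 4.87

Width reduced by factor of 9.90/4.87 = 2.03.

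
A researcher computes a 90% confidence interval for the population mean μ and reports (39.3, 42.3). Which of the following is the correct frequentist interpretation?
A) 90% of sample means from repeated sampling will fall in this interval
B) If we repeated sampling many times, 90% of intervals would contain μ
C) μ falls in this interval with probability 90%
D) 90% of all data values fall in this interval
B

A) Wrong — coverage applies to intervals containing μ, not to future x̄ values.
B) Correct — this is the frequentist long-run coverage interpretation.
C) Wrong — μ is fixed; the randomness lives in the interval, not in μ.
D) Wrong — a CI is about the parameter μ, not individual data values.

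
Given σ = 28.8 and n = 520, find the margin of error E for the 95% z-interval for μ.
Margin of error = 2.48

Margin of error = z* · σ/√n
= 1.960 · 28.8/√520
= 1.960 · 28.8/22.8035
= 2.48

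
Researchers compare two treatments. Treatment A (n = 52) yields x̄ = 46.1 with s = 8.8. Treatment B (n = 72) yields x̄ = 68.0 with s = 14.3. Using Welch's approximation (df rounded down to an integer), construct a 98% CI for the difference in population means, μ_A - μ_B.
(-26.81, -16.99)

Difference: x̄₁ - x̄₂ = -21.90
SE = √(s₁²/n₁ + s₂²/n₂) = √(8.8²/52 + 14.3²/72) = 2.0807
df = 119.31 → 119 (Welch–Satterthwaite, rounded down)
t* = 2.358

CI: -21.90 ± 2.358 · 2.0807 = -21.90 ± 4.91 = (-26.81, -16.99)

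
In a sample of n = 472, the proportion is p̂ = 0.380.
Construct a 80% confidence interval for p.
(0.351, 0.409)

Proportion CI:
SE = √(p̂(1-p̂)/n) = √(0.380 · 0.620 / 472) = 0.02234

z* = 1.282
Margin = z* · SE = 1.282 · 0.02234 = 0.0286

CI: 0.380 ± 0.0286 = (0.351, 0.409)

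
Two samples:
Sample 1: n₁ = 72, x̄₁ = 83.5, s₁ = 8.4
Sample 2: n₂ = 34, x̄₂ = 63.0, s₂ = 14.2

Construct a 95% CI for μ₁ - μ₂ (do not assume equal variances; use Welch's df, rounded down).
(15.20, 25.80)

Difference: x̄₁ - x̄₂ = 20.50
SE = √(s₁²/n₁ + s₂²/n₂) = √(8.4²/72 + 14.2²/34) = 2.6288
df = 44.25 → 44 (Welch–Satterthwaite, rounded down)
t* = 2.015

CI: 20.50 ± 2.015 · 2.6288 = 20.50 ± 5.30 = (15.20, 25.80)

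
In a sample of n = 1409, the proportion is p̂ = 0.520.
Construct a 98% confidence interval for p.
(0.489, 0.551)

Proportion CI:
SE = √(p̂(1-p̂)/n) = √(0.520 · 0.480 / 1409) = 0.01331

z* = 2.326
Margin = z* · SE = 2.326 · 0.01331 = 0.0310

CI: 0.520 ± 0.0310 = (0.489, 0.551)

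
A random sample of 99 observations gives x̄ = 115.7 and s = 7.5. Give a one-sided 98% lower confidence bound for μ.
μ ≥ 114.13

Lower bound (one-sided):
t* = 2.081 (one-sided for 98%)
Lower bound = x̄ - t* · s/√n = 115.7 - 2.081 · 7.5/√99 = 114.13

We are 98% confident that μ ≥ 114.13.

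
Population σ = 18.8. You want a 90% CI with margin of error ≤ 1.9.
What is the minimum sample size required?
n ≥ 265

For margin E ≤ 1.9:
n ≥ (z* · σ / E)²
n ≥ (1.645 · 18.8 / 1.9)²
n ≥ 264.94

Minimum n = 265 (rounding up)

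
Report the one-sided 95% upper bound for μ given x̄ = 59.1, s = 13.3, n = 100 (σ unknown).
μ ≤ 61.31

Upper bound (one-sided):
t* = 1.660 (one-sided for 95%)
Upper bound = x̄ + t* · s/√n = 59.1 + 1.660 · 13.3/√100 = 61.31

We are 95% confident that μ ≤ 61.31.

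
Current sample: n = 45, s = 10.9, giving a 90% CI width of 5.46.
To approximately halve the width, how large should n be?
n ≈ 180

CI width ∝ 1/√n
To reduce width by factor 2, need √n to grow by 2 → need 2² = 4 times as many samples.

Current: n = 45, width = 5.46
New: n = 180, width ≈ 2.69

Width reduced by factor of 5.46/2.69 = 2.03.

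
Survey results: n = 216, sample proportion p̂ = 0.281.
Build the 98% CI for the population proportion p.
(0.210, 0.352)

Proportion CI:
SE = √(p̂(1-p̂)/n) = √(0.281 · 0.719 / 216) = 0.03058

z* = 2.326
Margin = z* · SE = 2.326 · 0.03058 = 0.0711

CI: 0.281 ± 0.0711 = (0.210, 0.352)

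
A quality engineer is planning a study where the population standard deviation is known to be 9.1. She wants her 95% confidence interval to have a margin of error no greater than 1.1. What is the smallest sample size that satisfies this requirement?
n ≥ 263

For margin E ≤ 1.1:
n ≥ (z* · σ / E)²
n ≥ (1.960 · 9.1 / 1.1)²
n ≥ 262.91

Minimum n = 263 (rounding up)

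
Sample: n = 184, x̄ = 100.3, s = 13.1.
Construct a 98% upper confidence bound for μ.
μ ≤ 102.30

Upper bound (one-sided):
t* = 2.068 (one-sided for 98%)
Upper bound = x̄ + t* · s/√n = 100.3 + 2.068 · 13.1/√184 = 102.30

We are 98% confident that μ ≤ 102.30.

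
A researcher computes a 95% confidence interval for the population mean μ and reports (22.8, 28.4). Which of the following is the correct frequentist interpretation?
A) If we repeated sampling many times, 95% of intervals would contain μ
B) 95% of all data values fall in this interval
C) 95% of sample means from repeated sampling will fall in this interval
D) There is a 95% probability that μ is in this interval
A

A) Correct — this is the frequentist long-run coverage interpretation.
B) Wrong — a CI is about the parameter μ, not individual data values.
C) Wrong — coverage applies to intervals containing μ, not to future x̄ values.
D) Wrong — μ is fixed; the randomness lives in the interval, not in μ.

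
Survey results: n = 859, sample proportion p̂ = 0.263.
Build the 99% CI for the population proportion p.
(0.224, 0.302)

Proportion CI:
SE = √(p̂(1-p̂)/n) = √(0.263 · 0.737 / 859) = 0.01502

z* = 2.576
Margin = z* · SE = 2.576 · 0.01502 = 0.0387

CI: 0.263 ± 0.0387 = (0.224, 0.302)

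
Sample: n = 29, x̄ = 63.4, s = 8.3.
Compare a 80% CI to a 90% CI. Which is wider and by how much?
90% CI is wider by 1.19

df = 28
80% CI: t* = 1.313, (61.38, 65.42), width = 2 · t* · s/√n = 4.05
90% CI: t* = 1.701, (60.78, 66.02), width = 2 · t* · s/√n = 5.24

The 90% CI is wider by 5.24 - 4.05 = 1.19.
Higher confidence requires a wider interval.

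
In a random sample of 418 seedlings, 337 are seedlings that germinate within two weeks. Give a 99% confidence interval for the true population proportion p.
(0.756, 0.856)

Proportion CI:
p̂ = 337/418 = 0.80622
SE = √(p̂(1-p̂)/n) = √(0.80622 · 0.19378 / 418) = 0.01933

z* = 2.576
Margin = z* · SE = 2.576 · 0.01933 = 0.0498

CI: 0.80622 ± 0.0498 = (0.756, 0.856)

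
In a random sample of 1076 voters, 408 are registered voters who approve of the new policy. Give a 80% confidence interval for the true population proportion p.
(0.360, 0.398)

Proportion CI:
p̂ = 408/1076 = 0.37918
SE = √(p̂(1-p̂)/n) = √(0.37918 · 0.62082 / 1076) = 0.01479

z* = 1.282
Margin = z* · SE = 1.282 · 0.01479 = 0.0190

CI: 0.37918 ± 0.0190 = (0.360, 0.398)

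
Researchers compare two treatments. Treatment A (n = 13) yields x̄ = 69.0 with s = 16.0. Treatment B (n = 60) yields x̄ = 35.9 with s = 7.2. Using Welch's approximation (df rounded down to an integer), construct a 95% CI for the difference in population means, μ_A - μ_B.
(23.31, 42.89)

Difference: x̄₁ - x̄₂ = 33.10
SE = √(s₁²/n₁ + s₂²/n₂) = √(16.0²/13 + 7.2²/60) = 4.5339
df = 13.07 → 13 (Welch–Satterthwaite, rounded down)
t* = 2.160

CI: 33.10 ± 2.160 · 4.5339 = 33.10 ± 9.79 = (23.31, 42.89)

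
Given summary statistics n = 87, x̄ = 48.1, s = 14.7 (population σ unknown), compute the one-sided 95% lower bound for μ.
μ ≥ 45.48

Lower bound (one-sided):
t* = 1.663 (one-sided for 95%)
Lower bound = x̄ - t* · s/√n = 48.1 - 1.663 · 14.7/√87 = 45.48

We are 95% confident that μ ≥ 45.48.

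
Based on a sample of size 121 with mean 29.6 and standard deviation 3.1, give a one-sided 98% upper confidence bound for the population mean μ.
μ ≤ 30.19

Upper bound (one-sided):
t* = 2.076 (one-sided for 98%)
Upper bound = x̄ + t* · s/√n = 29.6 + 2.076 · 3.1/√121 = 30.19

We are 98% confident that μ ≤ 30.19.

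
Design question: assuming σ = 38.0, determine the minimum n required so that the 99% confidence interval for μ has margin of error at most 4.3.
n ≥ 519

For margin E ≤ 4.3:
n ≥ (z* · σ / E)²
n ≥ (2.576 · 38.0 / 4.3)²
n ≥ 518.23

Minimum n = 519 (rounding up)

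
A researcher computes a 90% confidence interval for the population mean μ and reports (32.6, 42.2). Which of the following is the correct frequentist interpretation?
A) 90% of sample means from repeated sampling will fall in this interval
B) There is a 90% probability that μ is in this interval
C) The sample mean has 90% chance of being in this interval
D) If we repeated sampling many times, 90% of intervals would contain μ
D

A) Wrong — coverage applies to intervals containing μ, not to future x̄ values.
B) Wrong — μ is fixed; the randomness lives in the interval, not in μ.
C) Wrong — x̄ is observed and sits in the interval by construction.
D) Correct — this is the frequentist long-run coverage interpretation.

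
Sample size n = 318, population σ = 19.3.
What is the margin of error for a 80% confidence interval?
Margin of error = 1.39

Margin of error = z* · σ/√n
= 1.282 · 19.3/√318
= 1.282 · 19.3/17.8326
= 1.39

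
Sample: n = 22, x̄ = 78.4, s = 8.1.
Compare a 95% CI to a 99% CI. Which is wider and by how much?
99% CI is wider by 2.60

df = 21
95% CI: t* = 2.080, (74.81, 81.99), width = 2 · t* · s/√n = 7.18
99% CI: t* = 2.831, (73.51, 83.29), width = 2 · t* · s/√n = 9.78

The 99% CI is wider by 9.78 - 7.18 = 2.60.
Higher confidence requires a wider interval.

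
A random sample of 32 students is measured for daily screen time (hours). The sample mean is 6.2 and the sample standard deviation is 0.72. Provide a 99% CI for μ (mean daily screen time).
(5.85, 6.55)

t-interval (σ unknown):
df = n - 1 = 31
t* = 2.744 for 99% confidence

Margin of error = t* · s/√n = 2.744 · 0.72/√32 = 0.35

CI: (5.85, 6.55)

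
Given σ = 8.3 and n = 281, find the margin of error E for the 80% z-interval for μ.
Margin of error = 0.63

Margin of error = z* · σ/√n
= 1.282 · 8.3/√281
= 1.282 · 8.3/16.7631
= 0.63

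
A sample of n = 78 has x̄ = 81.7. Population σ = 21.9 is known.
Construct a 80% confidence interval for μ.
(78.52, 84.88)

z-interval (σ known):
z* = 1.282 for 80% confidence

Margin of error = z* · σ/√n = 1.282 · 21.9/√78 = 3.18

CI: (81.7 - 3.18, 81.7 + 3.18) = (78.52, 84.88)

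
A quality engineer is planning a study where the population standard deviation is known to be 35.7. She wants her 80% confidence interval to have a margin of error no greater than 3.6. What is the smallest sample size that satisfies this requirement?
n ≥ 162

For margin E ≤ 3.6:
n ≥ (z* · σ / E)²
n ≥ (1.282 · 35.7 / 3.6)²
n ≥ 161.62

Minimum n = 162 (rounding up)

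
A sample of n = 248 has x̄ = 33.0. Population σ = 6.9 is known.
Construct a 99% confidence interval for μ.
(31.87, 34.13)

z-interval (σ known):
z* = 2.576 for 99% confidence

Margin of error = z* · σ/√n = 2.576 · 6.9/√248 = 1.13

CI: (33.0 - 1.13, 33.0 + 1.13) = (31.87, 34.13)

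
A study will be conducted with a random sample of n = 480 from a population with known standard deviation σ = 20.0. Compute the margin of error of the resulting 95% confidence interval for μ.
Margin of error = 1.79

Margin of error = z* · σ/√n
= 1.960 · 20.0/√480
= 1.960 · 20.0/21.9089
= 1.79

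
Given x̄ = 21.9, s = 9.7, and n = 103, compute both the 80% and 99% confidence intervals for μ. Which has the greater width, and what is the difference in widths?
99% CI is wider by 2.55

df = 102
80% CI: t* = 1.290, (20.67, 23.13), width = 2 · t* · s/√n = 2.47
99% CI: t* = 2.625, (19.39, 24.41), width = 2 · t* · s/√n = 5.02

The 99% CI is wider by 5.02 - 2.47 = 2.55.
Higher confidence requires a wider interval.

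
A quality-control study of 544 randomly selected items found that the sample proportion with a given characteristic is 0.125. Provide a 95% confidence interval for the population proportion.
(0.097, 0.153)

Proportion CI:
SE = √(p̂(1-p̂)/n) = √(0.125 · 0.875 / 544) = 0.01418

z* = 1.960
Margin = z* · SE = 1.960 · 0.01418 = 0.0278

CI: 0.125 ± 0.0278 = (0.097, 0.153)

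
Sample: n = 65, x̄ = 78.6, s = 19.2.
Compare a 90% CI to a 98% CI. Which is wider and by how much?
98% CI is wider by 3.41

df = 64
90% CI: t* = 1.669, (74.63, 82.57), width = 2 · t* · s/√n = 7.95
98% CI: t* = 2.386, (72.92, 84.28), width = 2 · t* · s/√n = 11.36

The 98% CI is wider by 11.36 - 7.95 = 3.41.
Higher confidence requires a wider interval.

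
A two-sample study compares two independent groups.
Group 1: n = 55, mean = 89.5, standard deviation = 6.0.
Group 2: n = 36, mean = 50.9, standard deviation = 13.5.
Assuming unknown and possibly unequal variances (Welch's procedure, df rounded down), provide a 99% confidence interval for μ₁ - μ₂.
(32.16, 45.04)

Difference: x̄₁ - x̄₂ = 38.60
SE = √(s₁²/n₁ + s₂²/n₂) = √(6.0²/55 + 13.5²/36) = 2.3910
df = 44.16 → 44 (Welch–Satterthwaite, rounded down)
t* = 2.692

CI: 38.60 ± 2.692 · 2.3910 = 38.60 ± 6.44 = (32.16, 45.04)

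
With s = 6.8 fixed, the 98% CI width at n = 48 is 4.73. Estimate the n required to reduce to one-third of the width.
n ≈ 432

CI width ∝ 1/√n
To reduce width by factor 3, need √n to grow by 3 → need 3² = 9 times as many samples.

Current: n = 48, width = 4.73
New: n = 432, width ≈ 1.53

Width reduced by factor of 4.73/1.53 = 3.09.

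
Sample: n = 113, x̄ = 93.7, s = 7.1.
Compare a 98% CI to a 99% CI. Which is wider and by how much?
99% CI is wider by 0.35

df = 112
98% CI: t* = 2.360, (92.12, 95.28), width = 2 · t* · s/√n = 3.15
99% CI: t* = 2.620, (91.95, 95.45), width = 2 · t* · s/√n = 3.50

The 99% CI is wider by 3.50 - 3.15 = 0.35.
Higher confidence requires a wider interval.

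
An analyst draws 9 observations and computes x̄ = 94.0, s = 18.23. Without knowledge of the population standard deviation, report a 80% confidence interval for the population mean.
(85.51, 102.49)

t-interval (σ unknown):
df = n - 1 = 8
t* = 1.397 for 80% confidence

Margin of error = t* · s/√n = 1.397 · 18.23/√9 = 8.49

CI: (85.51, 102.49)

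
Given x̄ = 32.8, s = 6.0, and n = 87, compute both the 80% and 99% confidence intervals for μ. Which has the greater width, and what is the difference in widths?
99% CI is wider by 1.73

df = 86
80% CI: t* = 1.291, (31.97, 33.63), width = 2 · t* · s/√n = 1.66
99% CI: t* = 2.634, (31.11, 34.49), width = 2 · t* · s/√n = 3.39

The 99% CI is wider by 3.39 - 1.66 = 1.73.
Higher confidence requires a wider interval.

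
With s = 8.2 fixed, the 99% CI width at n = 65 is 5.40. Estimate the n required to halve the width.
n ≈ 260

CI width ∝ 1/√n
To reduce width by factor 2, need √n to grow by 2 → need 2² = 4 times as many samples.

Current: n = 65, width = 5.40
New: n = 260, width ≈ 2.64

Width reduced by factor of 5.40/2.64 = 2.05.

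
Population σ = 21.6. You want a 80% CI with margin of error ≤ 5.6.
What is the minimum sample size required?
n ≥ 25

For margin E ≤ 5.6:
n ≥ (z* · σ / E)²
n ≥ (1.282 · 21.6 / 5.6)²
n ≥ 24.45

Minimum n = 25 (rounding up)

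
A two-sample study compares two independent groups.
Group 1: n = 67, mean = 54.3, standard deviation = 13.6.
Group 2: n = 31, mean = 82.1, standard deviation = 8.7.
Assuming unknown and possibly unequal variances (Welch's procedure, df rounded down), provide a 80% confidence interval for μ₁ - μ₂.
(-30.74, -24.86)

Difference: x̄₁ - x̄₂ = -27.80
SE = √(s₁²/n₁ + s₂²/n₂) = √(13.6²/67 + 8.7²/31) = 2.2808
df = 86.14 → 86 (Welch–Satterthwaite, rounded down)
t* = 1.291

CI: -27.80 ± 1.291 · 2.2808 = -27.80 ± 2.94 = (-30.74, -24.86)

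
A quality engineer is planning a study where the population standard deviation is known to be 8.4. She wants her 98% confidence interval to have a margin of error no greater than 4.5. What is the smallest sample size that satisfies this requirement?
n ≥ 19

For margin E ≤ 4.5:
n ≥ (z* · σ / E)²
n ≥ (2.326 · 8.4 / 4.5)²
n ≥ 18.85

Minimum n = 19 (rounding up)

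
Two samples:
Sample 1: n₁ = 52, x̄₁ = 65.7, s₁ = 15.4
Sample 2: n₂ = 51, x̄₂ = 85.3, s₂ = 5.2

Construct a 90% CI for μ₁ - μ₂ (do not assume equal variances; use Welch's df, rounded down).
(-23.37, -15.83)

Difference: x̄₁ - x̄₂ = -19.60
SE = √(s₁²/n₁ + s₂²/n₂) = √(15.4²/52 + 5.2²/51) = 2.2563
df = 62.68 → 62 (Welch–Satterthwaite, rounded down)
t* = 1.670

CI: -19.60 ± 1.670 · 2.2563 = -19.60 ± 3.77 = (-23.37, -15.83)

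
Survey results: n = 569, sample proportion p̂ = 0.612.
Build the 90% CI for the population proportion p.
(0.578, 0.646)

Proportion CI:
SE = √(p̂(1-p̂)/n) = √(0.612 · 0.388 / 569) = 0.02043

z* = 1.645
Margin = z* · SE = 1.645 · 0.02043 = 0.0336

CI: 0.612 ± 0.0336 = (0.578, 0.646)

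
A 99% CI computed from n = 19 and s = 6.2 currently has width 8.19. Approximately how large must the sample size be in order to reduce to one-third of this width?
n ≈ 171

CI width ∝ 1/√n
To reduce width by factor 3, need √n to grow by 3 → need 3² = 9 times as many samples.

Current: n = 19, width = 8.19
New: n = 171, width ≈ 2.47

Width reduced by factor of 8.19/2.47 = 3.32.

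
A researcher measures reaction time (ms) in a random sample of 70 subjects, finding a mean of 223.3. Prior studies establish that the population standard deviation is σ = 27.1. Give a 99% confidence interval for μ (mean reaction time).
(214.96, 231.64)

z-interval (σ known):
z* = 2.576 for 99% confidence

Margin of error = z* · σ/√n = 2.576 · 27.1/√70 = 8.34

CI: (223.3 - 8.34, 223.3 + 8.34) = (214.96, 231.64)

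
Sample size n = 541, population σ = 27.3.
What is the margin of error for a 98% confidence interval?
Margin of error = 2.73

Margin of error = z* · σ/√n
= 2.326 · 27.3/√541
= 2.326 · 27.3/23.2594
= 2.73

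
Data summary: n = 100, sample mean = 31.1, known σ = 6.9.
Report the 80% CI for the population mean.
(30.22, 31.98)

z-interval (σ known):
z* = 1.282 for 80% confidence

Margin of error = z* · σ/√n = 1.282 · 6.9/√100 = 0.88

CI: (31.1 - 0.88, 31.1 + 0.88) = (30.22, 31.98)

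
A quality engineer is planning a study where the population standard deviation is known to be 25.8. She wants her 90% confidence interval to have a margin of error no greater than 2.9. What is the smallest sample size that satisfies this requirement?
n ≥ 215

For margin E ≤ 2.9:
n ≥ (z* · σ / E)²
n ≥ (1.645 · 25.8 / 2.9)²
n ≥ 214.18

Minimum n = 215 (rounding up)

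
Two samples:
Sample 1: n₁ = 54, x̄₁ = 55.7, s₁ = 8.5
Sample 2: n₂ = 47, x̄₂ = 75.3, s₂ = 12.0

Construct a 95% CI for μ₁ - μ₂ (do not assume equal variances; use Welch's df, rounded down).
(-23.78, -15.42)

Difference: x̄₁ - x̄₂ = -19.60
SE = √(s₁²/n₁ + s₂²/n₂) = √(8.5²/54 + 12.0²/47) = 2.0980
df = 81.46 → 81 (Welch–Satterthwaite, rounded down)
t* = 1.990

CI: -19.60 ± 1.990 · 2.0980 = -19.60 ± 4.18 = (-23.78, -15.42)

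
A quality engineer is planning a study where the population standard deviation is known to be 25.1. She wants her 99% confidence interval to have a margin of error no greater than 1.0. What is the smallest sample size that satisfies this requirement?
n ≥ 4181

For margin E ≤ 1.0:
n ≥ (z* · σ / E)²
n ≥ (2.576 · 25.1 / 1.0)²
n ≥ 4180.61

Minimum n = 4181 (rounding up)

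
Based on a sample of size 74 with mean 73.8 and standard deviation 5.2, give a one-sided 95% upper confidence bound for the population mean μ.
μ ≤ 74.81

Upper bound (one-sided):
t* = 1.666 (one-sided for 95%)
Upper bound = x̄ + t* · s/√n = 73.8 + 1.666 · 5.2/√74 = 74.81

We are 95% confident that μ ≤ 74.81.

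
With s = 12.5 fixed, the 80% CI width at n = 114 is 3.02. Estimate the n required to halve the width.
n ≈ 456

CI width ∝ 1/√n
To reduce width by factor 2, need √n to grow by 2 → need 2² = 4 times as many samples.

Current: n = 114, width = 3.02
New: n = 456, width ≈ 1.50

Width reduced by factor of 3.02/1.50 = 2.01.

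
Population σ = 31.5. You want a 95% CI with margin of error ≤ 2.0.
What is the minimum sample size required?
n ≥ 953

For margin E ≤ 2.0:
n ≥ (z* · σ / E)²
n ≥ (1.960 · 31.5 / 2.0)²
n ≥ 952.96

Minimum n = 953 (rounding up)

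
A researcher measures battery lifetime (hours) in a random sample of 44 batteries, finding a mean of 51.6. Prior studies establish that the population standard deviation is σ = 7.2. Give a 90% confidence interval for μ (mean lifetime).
(49.81, 53.39)

z-interval (σ known):
z* = 1.645 for 90% confidence

Margin of error = z* · σ/√n = 1.645 · 7.2/√44 = 1.79

CI: (51.6 - 1.79, 51.6 + 1.79) = (49.81, 53.39)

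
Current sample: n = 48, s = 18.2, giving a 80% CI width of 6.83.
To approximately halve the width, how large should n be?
n ≈ 192

CI width ∝ 1/√n
To reduce width by factor 2, need √n to grow by 2 → need 2² = 4 times as many samples.

Current: n = 48, width = 6.83
New: n = 192, width ≈ 3.38

Width reduced by factor of 6.83/3.38 = 2.02.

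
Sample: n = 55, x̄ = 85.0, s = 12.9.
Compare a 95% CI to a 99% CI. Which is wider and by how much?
99% CI is wider by 2.31

df = 54
95% CI: t* = 2.005, (81.51, 88.49), width = 2 · t* · s/√n = 6.98
99% CI: t* = 2.670, (80.36, 89.64), width = 2 · t* · s/√n = 9.29

The 99% CI is wider by 9.29 - 6.98 = 2.31.
Higher confidence requires a wider interval.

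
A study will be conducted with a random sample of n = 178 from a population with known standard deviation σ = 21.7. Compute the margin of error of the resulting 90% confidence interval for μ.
Margin of error = 2.68

Margin of error = z* · σ/√n
= 1.645 · 21.7/√178
= 1.645 · 21.7/13.3417
= 2.68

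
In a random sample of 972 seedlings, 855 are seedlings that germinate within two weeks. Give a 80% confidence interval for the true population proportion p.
(0.866, 0.893)

Proportion CI:
p̂ = 855/972 = 0.87963
SE = √(p̂(1-p̂)/n) = √(0.87963 · 0.12037 / 972) = 0.01044

z* = 1.282
Margin = z* · SE = 1.282 · 0.01044 = 0.0134

CI: 0.87963 ± 0.0134 = (0.866, 0.893)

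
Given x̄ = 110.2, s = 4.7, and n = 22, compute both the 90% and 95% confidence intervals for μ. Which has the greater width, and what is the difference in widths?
95% CI is wider by 0.72

df = 21
90% CI: t* = 1.721, (108.48, 111.92), width = 2 · t* · s/√n = 3.45
95% CI: t* = 2.080, (108.12, 112.28), width = 2 · t* · s/√n = 4.17

The 95% CI is wider by 4.17 - 3.45 = 0.72.
Higher confidence requires a wider interval.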